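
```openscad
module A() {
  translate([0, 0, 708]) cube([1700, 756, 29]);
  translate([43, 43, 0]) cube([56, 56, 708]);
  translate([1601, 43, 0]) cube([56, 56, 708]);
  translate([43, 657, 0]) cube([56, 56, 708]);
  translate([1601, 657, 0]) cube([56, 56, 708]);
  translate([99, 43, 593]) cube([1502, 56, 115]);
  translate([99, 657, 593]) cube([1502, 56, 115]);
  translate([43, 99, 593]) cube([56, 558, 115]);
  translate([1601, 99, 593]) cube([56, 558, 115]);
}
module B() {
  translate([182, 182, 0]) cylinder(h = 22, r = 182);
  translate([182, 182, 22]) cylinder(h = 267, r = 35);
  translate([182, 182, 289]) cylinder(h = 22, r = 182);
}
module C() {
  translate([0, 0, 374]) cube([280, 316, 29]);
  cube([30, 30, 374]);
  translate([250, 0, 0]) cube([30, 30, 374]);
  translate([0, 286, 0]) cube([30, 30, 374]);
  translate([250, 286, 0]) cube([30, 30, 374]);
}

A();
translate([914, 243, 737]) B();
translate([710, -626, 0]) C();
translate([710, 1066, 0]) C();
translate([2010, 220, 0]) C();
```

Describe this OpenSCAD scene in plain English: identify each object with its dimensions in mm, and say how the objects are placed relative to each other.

A is a table: top 1700 mm (x) × 756 mm (y), 29 mm thick, upper face at z = 737 mm, on four 56×56 mm square legs, each inset 43 mm from the nearest pair of top edges, running from z = 0 to the bottom of the top. Four apron rails, 56 mm thick and 115 mm tall, run between adjacent legs with their top edges flush with the underside of the top and their outer faces flush with the legs' outer faces.

B is a spool: two coaxial disc flanges of radius 182 mm and thickness 22 mm, joined by a core cylinder of radius 35 mm and height 267 mm. The lower flange rests on z = 0 and the three cylinders share a vertical axis.

C is a four-legged stool. The seat is 280×316 mm, 29 mm thick, top at z = 403 mm. It stands on four square legs, each 30×30 mm in cross-section, from z = 0 to the seat underside, each flush with a corner of the seat.

The spool is on top of the table. Three stools sit around the table at the −y, +y, +x sides.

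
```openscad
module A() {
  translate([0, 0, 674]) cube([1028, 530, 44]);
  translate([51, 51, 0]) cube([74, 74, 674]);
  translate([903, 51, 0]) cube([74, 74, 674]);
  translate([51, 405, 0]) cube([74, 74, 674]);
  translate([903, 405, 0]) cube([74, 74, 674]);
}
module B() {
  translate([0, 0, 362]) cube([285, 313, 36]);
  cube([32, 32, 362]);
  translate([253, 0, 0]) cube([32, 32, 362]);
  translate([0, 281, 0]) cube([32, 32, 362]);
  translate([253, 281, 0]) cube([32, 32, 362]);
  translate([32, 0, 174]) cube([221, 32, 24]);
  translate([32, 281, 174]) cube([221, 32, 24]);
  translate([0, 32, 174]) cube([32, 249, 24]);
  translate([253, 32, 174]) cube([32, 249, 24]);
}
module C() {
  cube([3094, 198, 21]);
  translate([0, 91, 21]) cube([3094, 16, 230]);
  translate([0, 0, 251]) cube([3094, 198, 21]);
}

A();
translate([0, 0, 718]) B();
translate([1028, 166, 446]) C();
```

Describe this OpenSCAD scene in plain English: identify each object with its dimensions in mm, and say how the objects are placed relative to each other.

A is a table: top 1028 mm (x) × 530 mm (y), 44 mm thick, upper face at z = 718 mm, on four 74×74 mm square legs, each inset 51 mm from the nearest pair of top edges, running from z = 0 to the bottom of the top.

B is a simple wooden stool: a rectangular seat 285 mm (x) by 313 mm (y), 36 mm thick, top face at z = 398 mm, on four square legs, each 32×32 mm in cross-section. The legs rest on z = 0, each flush with a corner of the seat. Four stretchers, 32 mm wide and 24 mm tall, connect adjacent legs with their undersides at z = 174 mm, each running between the inner faces of the legs it joins and aligned with the legs' outer faces on the other axis.

C is an I-beam lying along x, 3094 mm long. Overall section height 272 mm. Two flanges 198 mm wide (y) and 21 mm thick, one on the floor and one at the top; a web 16 mm thick runs between them, centred on the flange width.

The stool is on top of the table. The I-beam is beside the table with their tops flush at z = 718.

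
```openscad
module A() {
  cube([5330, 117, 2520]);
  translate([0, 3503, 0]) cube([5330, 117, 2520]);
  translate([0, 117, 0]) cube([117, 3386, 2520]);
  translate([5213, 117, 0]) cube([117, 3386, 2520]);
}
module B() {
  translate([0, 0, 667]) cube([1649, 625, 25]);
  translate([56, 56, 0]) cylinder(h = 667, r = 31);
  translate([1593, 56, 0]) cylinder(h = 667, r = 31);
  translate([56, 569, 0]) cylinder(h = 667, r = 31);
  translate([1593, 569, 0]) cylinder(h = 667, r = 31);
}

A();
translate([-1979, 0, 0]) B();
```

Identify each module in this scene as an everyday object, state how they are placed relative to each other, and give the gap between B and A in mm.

A is a house frame. B is a table. The table is on the floor beside the house frame on its −x side. The gap between the table and the house frame is 330 mm.

The table's nearest face is 330 mm from the house frame's −x face.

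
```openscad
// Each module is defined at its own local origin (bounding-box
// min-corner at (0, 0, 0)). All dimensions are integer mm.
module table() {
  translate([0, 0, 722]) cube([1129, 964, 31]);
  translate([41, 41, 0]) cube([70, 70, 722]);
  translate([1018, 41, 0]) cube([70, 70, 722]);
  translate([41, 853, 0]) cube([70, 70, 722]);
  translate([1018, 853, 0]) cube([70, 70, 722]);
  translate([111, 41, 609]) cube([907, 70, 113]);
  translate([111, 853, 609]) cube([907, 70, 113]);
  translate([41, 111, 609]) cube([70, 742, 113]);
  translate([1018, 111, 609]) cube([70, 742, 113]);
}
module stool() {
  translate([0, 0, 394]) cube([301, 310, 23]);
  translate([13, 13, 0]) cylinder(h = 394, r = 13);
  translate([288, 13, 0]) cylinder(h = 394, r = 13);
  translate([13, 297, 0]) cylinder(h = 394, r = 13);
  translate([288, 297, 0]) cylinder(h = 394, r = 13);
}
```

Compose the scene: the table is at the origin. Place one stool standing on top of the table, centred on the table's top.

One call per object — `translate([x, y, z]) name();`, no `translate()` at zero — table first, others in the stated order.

table();
translate([414, 327, 753]) stool();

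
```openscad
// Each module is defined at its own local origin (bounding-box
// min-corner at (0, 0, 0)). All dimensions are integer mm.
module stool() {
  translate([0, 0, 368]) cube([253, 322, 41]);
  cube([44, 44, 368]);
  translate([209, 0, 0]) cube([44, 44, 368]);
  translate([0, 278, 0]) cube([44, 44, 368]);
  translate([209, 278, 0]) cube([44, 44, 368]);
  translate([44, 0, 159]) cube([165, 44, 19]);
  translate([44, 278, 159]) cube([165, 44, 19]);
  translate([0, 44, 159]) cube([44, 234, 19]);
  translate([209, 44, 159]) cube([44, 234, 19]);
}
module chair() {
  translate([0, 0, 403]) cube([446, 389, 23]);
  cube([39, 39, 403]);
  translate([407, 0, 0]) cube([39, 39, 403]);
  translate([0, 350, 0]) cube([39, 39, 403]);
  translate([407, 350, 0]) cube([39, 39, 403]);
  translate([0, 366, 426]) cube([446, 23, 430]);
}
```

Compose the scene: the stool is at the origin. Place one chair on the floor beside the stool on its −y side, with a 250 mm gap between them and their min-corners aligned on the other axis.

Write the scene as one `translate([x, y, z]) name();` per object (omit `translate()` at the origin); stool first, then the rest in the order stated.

stool();
translate([0, -639, 0]) chair();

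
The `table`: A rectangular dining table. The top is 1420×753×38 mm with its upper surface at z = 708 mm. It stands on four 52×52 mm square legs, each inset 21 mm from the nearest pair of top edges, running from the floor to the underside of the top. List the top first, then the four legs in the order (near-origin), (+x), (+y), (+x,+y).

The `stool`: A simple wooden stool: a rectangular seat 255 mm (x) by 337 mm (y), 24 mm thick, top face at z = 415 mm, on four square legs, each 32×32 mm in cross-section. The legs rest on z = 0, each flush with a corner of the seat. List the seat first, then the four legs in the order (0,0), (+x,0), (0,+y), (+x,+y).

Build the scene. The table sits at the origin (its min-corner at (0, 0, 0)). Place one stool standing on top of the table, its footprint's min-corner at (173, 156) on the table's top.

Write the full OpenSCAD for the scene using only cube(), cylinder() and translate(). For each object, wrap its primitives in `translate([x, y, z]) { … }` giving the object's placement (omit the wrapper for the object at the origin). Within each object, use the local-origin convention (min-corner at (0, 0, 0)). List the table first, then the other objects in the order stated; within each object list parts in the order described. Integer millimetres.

translate([0, 0, 670]) cube([1420, 753, 38]);
translate([21, 21, 0]) cube([52, 52, 670]);
translate([1347, 21, 0]) cube([52, 52, 670]);
translate([21, 680, 0]) cube([52, 52, 670]);
translate([1347, 680, 0]) cube([52, 52, 670]);
translate([173, 156, 708]) {
  translate([0, 0, 391]) cube([255, 337, 24]);
  cube([32, 32, 391]);
  translate([223, 0, 0]) cube([32, 32, 391]);
  translate([0, 305, 0]) cube([32, 32, 391]);
  translate([223, 305, 0]) cube([32, 32, 391]);
}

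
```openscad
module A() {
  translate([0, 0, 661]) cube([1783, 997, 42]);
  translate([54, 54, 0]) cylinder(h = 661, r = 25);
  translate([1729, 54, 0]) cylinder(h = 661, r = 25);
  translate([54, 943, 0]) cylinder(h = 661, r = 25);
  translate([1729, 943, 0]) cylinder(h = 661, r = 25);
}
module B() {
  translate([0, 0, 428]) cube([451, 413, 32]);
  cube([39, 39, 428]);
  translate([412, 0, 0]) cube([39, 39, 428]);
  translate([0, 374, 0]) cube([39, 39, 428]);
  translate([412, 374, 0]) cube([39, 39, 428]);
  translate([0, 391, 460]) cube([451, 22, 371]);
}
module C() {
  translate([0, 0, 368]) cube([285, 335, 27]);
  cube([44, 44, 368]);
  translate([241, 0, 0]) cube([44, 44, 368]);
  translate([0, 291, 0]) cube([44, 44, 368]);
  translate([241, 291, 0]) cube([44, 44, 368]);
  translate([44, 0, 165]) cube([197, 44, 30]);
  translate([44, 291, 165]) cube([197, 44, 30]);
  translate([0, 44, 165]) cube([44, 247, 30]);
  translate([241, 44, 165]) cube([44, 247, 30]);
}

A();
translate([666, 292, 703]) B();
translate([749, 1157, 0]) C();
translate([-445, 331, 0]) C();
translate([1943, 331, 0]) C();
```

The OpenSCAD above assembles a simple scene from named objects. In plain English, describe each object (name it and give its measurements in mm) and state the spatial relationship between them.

A is a table: top 1783 mm (x) × 997 mm (y), 42 mm thick, upper face at z = 703 mm, on four round legs of 50 mm diameter, each leg's bounding box inset 29 mm from the nearest pair of top edges, running from z = 0 to the bottom of the top.

B is a chair. The seat is a 451×413×32 mm slab with its top at z = 460 mm, on four 39×39 mm corner legs (flush with the seat edges, standing on z = 0). A flat backrest 22 mm thick, 371 mm tall, spans the full seat width and rises from the seat top along its +y edge, rear face flush with the rear of the seat.

C is a four-legged stool. The seat is 285×335 mm, 27 mm thick, top at z = 395 mm. It stands on four square legs, each 44×44 mm in cross-section, from z = 0 to the seat underside, each flush with a corner of the seat. Four stretchers, 44 mm wide and 30 mm tall, connect adjacent legs with their undersides at z = 165 mm, each running between the inner faces of the legs it joins and aligned with the legs' outer faces on the other axis.

The chair is on top of the table, centred. Three stools sit around the table at the +y, −x, +x sides.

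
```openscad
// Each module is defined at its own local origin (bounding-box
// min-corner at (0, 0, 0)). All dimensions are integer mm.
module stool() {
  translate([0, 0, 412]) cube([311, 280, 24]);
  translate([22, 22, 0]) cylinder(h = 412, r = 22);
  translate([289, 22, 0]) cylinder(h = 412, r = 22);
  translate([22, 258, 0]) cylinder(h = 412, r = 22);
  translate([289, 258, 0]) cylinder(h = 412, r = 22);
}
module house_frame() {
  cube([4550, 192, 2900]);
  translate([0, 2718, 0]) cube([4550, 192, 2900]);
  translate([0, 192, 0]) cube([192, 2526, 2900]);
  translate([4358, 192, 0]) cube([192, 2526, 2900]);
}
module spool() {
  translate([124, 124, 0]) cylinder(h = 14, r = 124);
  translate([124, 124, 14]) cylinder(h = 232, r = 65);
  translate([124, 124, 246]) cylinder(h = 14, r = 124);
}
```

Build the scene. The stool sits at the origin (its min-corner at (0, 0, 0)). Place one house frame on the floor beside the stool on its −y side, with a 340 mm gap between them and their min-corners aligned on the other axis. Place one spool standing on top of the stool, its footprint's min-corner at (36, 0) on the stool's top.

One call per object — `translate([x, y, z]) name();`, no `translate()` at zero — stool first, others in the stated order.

stool();
translate([0, -3250, 0]) house_frame();
translate([36, 0, 436]) spool();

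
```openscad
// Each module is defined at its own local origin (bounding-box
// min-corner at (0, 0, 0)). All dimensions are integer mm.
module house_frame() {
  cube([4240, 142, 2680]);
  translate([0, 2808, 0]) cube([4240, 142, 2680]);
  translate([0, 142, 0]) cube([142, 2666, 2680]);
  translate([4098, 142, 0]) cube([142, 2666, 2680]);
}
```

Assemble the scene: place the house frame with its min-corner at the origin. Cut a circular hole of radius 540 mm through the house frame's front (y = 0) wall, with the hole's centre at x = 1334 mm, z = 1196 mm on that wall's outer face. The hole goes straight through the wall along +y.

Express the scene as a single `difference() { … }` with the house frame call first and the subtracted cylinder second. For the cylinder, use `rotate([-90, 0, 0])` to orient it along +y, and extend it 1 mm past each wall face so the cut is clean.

difference() {
  house_frame();
  translate([1334, -1, 1196]) rotate([-90, 0, 0]) cylinder(h = 144, r = 540);
}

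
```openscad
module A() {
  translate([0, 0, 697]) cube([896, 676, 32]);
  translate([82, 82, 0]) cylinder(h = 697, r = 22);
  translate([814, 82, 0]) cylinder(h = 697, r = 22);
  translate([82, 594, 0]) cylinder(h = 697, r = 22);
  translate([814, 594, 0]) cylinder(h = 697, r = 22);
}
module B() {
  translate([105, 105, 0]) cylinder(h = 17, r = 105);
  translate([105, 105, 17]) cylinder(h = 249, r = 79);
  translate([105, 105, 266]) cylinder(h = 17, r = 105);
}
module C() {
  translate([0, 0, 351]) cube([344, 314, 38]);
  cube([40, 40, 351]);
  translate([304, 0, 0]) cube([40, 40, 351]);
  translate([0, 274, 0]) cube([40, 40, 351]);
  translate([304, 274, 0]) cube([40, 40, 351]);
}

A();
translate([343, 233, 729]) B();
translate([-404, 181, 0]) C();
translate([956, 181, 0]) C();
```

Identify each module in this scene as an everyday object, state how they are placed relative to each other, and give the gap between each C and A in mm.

Each stool's nearest face is 60 mm from the table's bounding box.

A is a table. B is a spool. C is a stool. The spool is on top of the table, centred. Two stools sit around the table at the −x, +x sides. The gap between each stool and the table is 60 mm.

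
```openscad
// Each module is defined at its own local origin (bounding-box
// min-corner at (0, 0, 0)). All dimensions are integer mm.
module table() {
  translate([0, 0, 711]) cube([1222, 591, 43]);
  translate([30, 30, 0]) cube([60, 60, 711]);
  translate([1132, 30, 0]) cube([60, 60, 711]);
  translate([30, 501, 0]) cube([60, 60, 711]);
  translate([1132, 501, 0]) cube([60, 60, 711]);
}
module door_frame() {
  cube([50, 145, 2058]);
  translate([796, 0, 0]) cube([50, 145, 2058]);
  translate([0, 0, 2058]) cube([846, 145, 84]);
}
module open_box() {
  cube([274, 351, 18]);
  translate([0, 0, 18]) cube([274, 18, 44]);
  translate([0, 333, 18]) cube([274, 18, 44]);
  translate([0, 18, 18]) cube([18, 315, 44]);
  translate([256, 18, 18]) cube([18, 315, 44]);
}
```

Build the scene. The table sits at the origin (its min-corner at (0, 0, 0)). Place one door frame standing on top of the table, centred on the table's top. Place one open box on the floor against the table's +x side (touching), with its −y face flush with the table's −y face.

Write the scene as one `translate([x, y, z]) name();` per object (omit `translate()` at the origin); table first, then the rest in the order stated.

table();
translate([188, 223, 754]) door_frame();
translate([1222, 0, 0]) open_box();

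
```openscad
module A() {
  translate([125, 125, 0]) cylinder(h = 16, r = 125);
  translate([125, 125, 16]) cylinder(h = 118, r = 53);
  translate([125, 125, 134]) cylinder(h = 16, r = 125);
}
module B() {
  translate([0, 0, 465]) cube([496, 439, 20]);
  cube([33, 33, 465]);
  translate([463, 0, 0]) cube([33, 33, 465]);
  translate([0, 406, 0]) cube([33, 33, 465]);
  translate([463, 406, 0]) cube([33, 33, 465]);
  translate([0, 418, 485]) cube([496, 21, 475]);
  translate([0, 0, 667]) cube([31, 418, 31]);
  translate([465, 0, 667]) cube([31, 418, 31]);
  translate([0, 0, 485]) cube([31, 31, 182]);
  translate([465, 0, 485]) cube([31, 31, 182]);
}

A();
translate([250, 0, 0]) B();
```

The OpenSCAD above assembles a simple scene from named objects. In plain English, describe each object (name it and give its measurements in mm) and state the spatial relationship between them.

A is a spool: two coaxial disc flanges of radius 125 mm and thickness 16 mm, joined by a core cylinder of radius 53 mm and height 118 mm. The lower flange rests on z = 0 and the three cylinders share a vertical axis.

B is a chair. The seat is a 496×439×20 mm slab with its top at z = 485 mm, on four 33×33 mm corner legs (flush with the seat edges, standing on z = 0). A flat backrest 21 mm thick, 475 mm tall, spans the full seat width and rises from the seat top along its +y edge, rear face flush with the rear of the seat. Two armrests of 31×31 mm section run along each side from the seat's front edge to the front of the backrest, top faces 213 mm above the seat top and outer faces flush with the seat's x-edges; a 31×31 mm post under the front of each armrest stands on the seat at the front corner.

The chair is against the spool's +x side, with their −y faces flush.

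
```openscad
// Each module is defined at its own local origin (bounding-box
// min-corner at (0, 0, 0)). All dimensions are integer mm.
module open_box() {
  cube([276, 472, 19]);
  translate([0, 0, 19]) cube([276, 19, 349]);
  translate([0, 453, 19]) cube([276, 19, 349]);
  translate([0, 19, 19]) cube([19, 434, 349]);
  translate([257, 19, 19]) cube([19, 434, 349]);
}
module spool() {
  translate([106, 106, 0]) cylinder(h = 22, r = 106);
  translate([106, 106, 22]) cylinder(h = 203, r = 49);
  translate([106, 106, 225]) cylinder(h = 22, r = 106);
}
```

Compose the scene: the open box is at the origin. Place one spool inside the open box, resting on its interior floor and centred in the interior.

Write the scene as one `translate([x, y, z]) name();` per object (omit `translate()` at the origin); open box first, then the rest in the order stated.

open_box();
translate([32, 130, 19]) spool();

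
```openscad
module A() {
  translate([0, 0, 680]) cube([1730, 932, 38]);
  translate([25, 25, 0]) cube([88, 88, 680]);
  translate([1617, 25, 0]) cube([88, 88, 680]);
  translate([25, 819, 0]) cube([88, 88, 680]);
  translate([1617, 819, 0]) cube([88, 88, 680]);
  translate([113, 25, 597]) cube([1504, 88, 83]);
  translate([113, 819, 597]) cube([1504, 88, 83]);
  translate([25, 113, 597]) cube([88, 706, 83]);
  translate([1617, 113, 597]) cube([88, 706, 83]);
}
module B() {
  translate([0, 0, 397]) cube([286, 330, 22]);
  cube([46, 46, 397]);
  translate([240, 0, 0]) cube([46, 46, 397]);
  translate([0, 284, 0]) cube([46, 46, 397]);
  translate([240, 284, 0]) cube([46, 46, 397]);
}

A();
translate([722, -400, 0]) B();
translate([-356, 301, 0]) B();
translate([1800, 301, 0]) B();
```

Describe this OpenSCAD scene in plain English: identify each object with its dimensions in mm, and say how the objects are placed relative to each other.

A is a rectangular dining table. The top is 1730×932×38 mm with its upper surface at z = 718 mm. It stands on four 88×88 mm square legs, each inset 25 mm from the nearest pair of top edges, running from the floor to the underside of the top. Four apron rails, 88 mm thick and 83 mm tall, run between adjacent legs with their top edges flush with the underside of the top and their outer faces flush with the legs' outer faces.

B is a simple wooden stool: a rectangular seat 286 mm (x) by 330 mm (y), 22 mm thick, top face at z = 419 mm, on four square legs, each 46×46 mm in cross-section. The legs rest on z = 0, each flush with a corner of the seat.

Three stools sit around the table at the −y, −x, +x sides.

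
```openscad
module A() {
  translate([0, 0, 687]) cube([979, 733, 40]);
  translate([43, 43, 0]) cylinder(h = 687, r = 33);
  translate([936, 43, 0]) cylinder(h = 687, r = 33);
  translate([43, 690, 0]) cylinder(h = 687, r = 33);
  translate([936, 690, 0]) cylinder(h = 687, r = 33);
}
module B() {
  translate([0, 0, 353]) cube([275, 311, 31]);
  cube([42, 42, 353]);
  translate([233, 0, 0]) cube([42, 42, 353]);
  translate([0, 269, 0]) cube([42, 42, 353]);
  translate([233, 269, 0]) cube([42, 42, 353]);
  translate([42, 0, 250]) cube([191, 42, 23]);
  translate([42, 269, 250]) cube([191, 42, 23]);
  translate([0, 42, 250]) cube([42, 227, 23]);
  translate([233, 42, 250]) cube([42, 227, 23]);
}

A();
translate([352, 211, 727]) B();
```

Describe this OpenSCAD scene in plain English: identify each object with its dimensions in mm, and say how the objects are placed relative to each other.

A is a rectangular dining table. The top is 979×733×40 mm with its upper surface at z = 727 mm. It stands on four round legs of 66 mm diameter, each leg's bounding box inset 10 mm from the nearest pair of top edges, running from the floor to the underside of the top.

B is a four-legged stool. The seat is a 275×311×31 mm slab whose top surface is at z = 384 mm; four square legs, each 42×42 mm in cross-section, run from the floor (z = 0) to the underside of the seat, each flush with a corner of the seat. Four stretchers, 42 mm wide and 23 mm tall, connect adjacent legs with their undersides at z = 250 mm, each running between the inner faces of the legs it joins and aligned with the legs' outer faces on the other axis.

The stool is on top of the table, centred.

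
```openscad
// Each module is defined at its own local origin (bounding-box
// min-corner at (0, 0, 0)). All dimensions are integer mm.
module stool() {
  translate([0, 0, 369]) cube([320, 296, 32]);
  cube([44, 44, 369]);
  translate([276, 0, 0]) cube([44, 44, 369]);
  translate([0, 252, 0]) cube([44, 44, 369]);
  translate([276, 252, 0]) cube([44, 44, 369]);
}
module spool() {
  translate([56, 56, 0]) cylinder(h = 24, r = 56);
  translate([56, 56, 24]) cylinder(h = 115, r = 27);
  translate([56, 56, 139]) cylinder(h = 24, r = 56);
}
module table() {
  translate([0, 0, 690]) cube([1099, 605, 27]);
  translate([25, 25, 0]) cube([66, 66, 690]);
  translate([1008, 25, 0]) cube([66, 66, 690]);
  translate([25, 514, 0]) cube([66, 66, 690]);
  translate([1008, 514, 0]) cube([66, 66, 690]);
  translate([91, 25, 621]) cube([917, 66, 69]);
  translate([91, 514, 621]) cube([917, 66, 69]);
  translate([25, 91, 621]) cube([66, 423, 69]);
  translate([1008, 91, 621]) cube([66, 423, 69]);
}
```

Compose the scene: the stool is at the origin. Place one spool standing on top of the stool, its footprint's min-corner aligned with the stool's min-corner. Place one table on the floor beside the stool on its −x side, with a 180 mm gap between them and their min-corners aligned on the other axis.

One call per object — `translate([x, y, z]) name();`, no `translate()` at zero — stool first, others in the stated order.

stool();
translate([0, 0, 401]) spool();
translate([-1279, 0, 0]) table();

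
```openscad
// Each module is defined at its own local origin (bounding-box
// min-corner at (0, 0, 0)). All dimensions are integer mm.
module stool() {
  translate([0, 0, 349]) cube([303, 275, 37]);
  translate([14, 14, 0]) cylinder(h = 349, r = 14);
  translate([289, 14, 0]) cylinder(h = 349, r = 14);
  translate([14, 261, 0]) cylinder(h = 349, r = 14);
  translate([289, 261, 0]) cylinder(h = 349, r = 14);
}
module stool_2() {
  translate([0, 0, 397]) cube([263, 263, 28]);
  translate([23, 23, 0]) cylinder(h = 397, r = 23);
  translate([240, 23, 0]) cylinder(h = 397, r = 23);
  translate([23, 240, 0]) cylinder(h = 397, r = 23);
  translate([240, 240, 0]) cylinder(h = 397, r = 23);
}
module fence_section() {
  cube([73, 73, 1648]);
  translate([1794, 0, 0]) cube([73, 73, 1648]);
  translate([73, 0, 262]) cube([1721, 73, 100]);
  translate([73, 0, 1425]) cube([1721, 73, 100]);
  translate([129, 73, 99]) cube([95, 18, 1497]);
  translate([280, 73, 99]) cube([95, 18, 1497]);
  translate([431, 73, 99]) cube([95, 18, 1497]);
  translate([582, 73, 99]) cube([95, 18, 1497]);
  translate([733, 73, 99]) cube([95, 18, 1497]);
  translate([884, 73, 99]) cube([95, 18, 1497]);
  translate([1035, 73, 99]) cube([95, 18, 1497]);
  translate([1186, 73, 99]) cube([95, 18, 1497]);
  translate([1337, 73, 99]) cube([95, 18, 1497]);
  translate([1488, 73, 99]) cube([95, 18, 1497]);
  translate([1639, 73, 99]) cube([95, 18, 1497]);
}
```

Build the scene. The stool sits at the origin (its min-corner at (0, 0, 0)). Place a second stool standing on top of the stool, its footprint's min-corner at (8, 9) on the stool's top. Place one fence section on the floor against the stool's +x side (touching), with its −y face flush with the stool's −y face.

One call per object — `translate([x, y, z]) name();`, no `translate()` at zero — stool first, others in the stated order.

stool();
translate([8, 9, 386]) stool_2();
translate([303, 0, 0]) fence_section();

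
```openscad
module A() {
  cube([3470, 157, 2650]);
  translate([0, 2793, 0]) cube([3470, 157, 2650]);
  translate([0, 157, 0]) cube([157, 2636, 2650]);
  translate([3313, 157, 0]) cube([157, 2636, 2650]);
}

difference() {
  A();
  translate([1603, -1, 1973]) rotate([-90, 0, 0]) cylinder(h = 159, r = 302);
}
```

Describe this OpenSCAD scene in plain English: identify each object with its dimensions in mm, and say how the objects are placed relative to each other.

A is the wall frame of a small rectangular building: four walls, each 2650 mm tall and 157 mm thick, enclosing a footprint 3470 mm (x) by 2950 mm (y) outside-to-outside, with no floor or roof. The front and back walls (the −y and +y sides) span the full width; the two side walls fit between them.

The house frame has a circular hole of radius 302 mm through its front wall, centred at (x = 1603, z = 1973).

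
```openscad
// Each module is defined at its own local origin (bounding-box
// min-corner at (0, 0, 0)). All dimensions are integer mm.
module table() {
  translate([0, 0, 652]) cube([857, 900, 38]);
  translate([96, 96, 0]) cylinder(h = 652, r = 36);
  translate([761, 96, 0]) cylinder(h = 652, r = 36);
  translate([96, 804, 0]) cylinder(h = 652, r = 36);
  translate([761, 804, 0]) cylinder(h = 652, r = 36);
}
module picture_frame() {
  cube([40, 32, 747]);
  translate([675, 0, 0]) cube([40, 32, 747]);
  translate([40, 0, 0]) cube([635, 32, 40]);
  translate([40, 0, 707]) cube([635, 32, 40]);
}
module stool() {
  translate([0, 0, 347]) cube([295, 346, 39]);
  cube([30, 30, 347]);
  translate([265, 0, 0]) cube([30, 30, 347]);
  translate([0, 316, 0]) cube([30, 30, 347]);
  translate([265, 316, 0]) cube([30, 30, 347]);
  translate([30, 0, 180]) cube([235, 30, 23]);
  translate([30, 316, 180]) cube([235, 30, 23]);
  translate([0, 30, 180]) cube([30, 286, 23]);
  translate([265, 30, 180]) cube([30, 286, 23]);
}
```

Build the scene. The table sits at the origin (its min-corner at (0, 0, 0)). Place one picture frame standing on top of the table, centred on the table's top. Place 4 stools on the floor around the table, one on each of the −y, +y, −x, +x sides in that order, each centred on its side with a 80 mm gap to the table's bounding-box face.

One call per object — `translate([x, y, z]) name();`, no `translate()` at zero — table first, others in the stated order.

table();
translate([71, 434, 690]) picture_frame();
translate([281, -426, 0]) stool();
translate([281, 980, 0]) stool();
translate([-375, 277, 0]) stool();
translate([937, 277, 0]) stool();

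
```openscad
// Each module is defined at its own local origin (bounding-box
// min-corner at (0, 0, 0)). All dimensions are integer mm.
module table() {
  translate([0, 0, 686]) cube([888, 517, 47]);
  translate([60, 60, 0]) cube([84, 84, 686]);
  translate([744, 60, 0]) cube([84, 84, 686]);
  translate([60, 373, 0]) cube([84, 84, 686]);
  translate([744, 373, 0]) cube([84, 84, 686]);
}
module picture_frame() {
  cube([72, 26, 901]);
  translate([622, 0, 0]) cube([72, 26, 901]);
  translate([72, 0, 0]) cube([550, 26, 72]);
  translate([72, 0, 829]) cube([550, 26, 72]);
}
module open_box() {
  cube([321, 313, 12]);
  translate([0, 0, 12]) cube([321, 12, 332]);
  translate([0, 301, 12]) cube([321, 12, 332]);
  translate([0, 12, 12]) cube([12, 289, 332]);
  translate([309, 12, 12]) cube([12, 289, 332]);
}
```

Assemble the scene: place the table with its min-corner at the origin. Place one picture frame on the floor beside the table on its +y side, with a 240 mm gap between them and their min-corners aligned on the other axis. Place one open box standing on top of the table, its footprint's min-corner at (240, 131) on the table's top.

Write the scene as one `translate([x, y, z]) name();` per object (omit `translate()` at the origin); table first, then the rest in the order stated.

table();
translate([0, 757, 0]) picture_frame();
translate([240, 131, 733]) open_box();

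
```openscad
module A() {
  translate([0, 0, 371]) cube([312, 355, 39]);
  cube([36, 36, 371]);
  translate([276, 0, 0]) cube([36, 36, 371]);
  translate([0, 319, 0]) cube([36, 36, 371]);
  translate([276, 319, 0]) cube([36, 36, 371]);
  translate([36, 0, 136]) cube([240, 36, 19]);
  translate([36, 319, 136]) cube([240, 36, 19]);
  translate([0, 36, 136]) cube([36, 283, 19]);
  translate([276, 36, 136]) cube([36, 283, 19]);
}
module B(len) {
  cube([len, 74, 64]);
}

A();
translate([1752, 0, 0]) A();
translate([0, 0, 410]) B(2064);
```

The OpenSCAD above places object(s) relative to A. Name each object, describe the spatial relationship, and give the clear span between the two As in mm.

A is a stool. B is a beam. A beam spans the tops of two stools. The clear span between the two stools is 1440 mm.

Second stool starts at x = 1752; first ends at x = 312; clear span = 1752 − 312 = 1440 mm.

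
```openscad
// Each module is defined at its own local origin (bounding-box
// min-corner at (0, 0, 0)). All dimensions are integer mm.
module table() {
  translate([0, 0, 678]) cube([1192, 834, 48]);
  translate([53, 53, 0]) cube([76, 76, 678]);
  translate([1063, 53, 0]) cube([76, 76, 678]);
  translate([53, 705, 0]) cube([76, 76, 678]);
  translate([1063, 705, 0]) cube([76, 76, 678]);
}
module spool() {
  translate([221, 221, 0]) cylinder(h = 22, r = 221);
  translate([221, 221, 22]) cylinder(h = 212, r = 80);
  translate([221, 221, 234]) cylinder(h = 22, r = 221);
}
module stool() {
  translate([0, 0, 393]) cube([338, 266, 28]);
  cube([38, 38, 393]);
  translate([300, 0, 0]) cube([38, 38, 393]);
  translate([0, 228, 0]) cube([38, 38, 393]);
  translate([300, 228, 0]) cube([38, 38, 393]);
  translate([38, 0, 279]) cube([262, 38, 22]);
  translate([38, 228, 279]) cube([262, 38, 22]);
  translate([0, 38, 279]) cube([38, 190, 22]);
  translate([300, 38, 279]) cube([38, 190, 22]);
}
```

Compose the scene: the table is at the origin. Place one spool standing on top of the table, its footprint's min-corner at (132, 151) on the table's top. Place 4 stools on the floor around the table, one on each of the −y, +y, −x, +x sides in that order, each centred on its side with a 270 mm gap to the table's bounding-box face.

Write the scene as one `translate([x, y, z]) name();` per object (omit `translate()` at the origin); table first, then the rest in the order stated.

table();
translate([132, 151, 726]) spool();
translate([427, -536, 0]) stool();
translate([427, 1104, 0]) stool();
translate([-608, 284, 0]) stool();
translate([1462, 284, 0]) stool();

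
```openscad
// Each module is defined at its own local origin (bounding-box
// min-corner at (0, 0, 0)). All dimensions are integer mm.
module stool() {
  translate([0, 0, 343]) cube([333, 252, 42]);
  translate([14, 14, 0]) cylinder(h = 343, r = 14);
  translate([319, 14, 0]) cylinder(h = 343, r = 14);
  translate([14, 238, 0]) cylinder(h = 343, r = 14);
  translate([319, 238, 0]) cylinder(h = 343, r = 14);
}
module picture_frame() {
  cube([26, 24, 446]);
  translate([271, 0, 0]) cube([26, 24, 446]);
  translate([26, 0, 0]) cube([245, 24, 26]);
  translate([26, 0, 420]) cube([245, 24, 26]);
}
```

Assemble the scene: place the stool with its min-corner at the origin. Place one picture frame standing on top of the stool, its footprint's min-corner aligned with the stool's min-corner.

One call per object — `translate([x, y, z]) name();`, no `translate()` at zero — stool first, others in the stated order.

stool();
translate([0, 0, 385]) picture_frame();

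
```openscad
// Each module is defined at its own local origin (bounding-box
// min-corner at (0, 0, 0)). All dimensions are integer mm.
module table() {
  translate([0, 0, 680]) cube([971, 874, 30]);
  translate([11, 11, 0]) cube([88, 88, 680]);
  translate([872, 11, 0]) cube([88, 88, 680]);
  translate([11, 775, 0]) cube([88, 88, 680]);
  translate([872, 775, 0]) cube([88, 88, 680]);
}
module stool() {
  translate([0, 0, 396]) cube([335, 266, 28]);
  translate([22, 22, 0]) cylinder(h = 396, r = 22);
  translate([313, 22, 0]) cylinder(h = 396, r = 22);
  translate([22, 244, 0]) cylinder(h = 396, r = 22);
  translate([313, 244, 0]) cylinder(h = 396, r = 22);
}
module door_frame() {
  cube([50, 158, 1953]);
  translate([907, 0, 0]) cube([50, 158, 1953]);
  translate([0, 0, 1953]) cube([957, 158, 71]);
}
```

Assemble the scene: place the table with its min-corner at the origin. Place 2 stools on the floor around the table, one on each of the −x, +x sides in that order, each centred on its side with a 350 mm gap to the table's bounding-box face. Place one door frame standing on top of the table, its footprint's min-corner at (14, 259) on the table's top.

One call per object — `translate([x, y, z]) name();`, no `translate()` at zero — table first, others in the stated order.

table();
translate([-685, 304, 0]) stool();
translate([1321, 304, 0]) stool();
translate([14, 259, 710]) door_frame();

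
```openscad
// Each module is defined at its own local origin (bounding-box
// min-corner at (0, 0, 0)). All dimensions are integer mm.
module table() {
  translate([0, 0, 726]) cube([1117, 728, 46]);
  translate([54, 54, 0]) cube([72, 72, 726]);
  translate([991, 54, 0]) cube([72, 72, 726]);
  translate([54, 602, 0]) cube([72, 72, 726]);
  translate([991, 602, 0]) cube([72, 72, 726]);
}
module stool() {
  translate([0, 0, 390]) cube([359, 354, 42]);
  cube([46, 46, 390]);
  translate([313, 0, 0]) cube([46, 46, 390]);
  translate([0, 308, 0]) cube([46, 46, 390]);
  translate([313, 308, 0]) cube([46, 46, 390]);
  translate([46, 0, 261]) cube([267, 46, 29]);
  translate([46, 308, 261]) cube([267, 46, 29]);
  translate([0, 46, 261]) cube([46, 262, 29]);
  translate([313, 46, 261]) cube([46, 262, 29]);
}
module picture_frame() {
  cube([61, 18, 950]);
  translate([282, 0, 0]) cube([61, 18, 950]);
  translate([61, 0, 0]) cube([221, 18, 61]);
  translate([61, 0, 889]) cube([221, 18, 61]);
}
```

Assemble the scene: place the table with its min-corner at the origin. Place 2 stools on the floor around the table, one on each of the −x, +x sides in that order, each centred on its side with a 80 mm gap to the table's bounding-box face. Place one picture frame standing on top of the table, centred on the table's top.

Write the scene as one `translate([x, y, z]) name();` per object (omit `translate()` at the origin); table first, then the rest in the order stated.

table();
translate([-439, 187, 0]) stool();
translate([1197, 187, 0]) stool();
translate([387, 355, 772]) picture_frame();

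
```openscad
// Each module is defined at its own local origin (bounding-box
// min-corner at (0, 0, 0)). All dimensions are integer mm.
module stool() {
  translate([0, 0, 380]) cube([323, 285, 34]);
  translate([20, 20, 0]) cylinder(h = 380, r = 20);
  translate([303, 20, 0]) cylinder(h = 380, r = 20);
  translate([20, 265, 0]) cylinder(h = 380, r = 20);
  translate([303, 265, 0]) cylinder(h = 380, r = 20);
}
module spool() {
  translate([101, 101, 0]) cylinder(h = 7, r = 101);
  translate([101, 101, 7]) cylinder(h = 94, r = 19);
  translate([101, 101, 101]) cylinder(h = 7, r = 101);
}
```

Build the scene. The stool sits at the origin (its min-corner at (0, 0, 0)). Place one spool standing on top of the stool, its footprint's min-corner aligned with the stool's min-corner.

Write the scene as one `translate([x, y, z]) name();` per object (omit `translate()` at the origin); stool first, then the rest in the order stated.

stool();
translate([0, 0, 414]) spool();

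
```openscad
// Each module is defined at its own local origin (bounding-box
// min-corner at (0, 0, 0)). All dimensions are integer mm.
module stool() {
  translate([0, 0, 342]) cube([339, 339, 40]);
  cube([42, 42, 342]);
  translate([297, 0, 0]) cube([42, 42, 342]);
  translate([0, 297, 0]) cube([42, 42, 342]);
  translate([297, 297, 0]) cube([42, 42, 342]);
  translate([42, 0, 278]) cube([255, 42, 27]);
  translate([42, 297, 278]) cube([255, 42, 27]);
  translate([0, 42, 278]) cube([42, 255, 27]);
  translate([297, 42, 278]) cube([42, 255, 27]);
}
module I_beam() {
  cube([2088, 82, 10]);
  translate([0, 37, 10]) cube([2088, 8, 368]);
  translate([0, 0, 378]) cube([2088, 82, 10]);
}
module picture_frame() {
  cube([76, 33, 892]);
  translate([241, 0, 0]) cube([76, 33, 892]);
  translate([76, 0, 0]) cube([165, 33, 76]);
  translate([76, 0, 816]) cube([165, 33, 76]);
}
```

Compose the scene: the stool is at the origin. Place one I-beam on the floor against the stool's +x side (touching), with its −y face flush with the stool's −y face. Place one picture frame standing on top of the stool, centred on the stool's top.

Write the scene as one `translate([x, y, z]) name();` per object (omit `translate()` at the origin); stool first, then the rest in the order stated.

stool();
translate([339, 0, 0]) I_beam();
translate([11, 153, 382]) picture_frame();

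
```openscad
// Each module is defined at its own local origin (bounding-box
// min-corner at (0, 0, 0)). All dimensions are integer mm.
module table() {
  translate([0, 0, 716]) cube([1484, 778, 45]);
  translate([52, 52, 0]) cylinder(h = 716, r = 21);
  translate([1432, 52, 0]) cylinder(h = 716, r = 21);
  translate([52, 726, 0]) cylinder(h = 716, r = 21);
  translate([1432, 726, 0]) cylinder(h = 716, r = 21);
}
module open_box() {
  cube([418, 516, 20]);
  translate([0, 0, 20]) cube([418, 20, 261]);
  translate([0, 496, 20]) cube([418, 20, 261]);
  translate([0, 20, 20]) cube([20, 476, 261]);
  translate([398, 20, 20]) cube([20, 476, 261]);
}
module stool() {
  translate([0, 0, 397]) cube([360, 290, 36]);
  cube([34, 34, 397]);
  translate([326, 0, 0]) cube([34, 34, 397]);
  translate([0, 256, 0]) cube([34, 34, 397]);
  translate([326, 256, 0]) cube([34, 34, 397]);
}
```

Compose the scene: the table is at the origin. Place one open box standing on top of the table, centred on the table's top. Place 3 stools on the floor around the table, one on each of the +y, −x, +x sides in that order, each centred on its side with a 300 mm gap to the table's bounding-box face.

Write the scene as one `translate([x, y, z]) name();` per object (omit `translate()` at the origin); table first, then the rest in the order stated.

table();
translate([533, 131, 761]) open_box();
translate([562, 1078, 0]) stool();
translate([-660, 244, 0]) stool();
translate([1784, 244, 0]) stool();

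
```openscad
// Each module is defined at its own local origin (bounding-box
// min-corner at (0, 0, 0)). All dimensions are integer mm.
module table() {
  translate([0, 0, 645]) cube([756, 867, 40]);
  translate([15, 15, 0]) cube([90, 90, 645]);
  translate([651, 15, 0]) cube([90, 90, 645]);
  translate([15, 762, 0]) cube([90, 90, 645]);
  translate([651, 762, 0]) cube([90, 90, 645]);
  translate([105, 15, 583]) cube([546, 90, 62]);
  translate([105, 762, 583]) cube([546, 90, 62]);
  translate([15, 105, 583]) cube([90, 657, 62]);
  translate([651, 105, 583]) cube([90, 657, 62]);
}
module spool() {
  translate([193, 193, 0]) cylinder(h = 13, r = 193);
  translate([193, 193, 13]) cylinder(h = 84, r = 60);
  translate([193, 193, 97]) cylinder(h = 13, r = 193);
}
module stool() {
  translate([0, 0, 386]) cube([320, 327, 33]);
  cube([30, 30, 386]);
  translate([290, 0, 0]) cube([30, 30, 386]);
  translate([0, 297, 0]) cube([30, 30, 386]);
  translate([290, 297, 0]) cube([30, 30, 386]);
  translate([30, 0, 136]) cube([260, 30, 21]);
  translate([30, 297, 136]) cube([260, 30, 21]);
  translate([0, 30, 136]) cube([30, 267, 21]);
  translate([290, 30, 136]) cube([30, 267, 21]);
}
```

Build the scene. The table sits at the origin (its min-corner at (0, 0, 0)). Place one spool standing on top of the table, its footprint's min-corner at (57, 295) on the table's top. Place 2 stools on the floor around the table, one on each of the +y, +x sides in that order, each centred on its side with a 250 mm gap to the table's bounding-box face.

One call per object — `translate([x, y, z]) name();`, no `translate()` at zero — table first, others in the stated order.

table();
translate([57, 295, 685]) spool();
translate([218, 1117, 0]) stool();
translate([1006, 270, 0]) stool();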